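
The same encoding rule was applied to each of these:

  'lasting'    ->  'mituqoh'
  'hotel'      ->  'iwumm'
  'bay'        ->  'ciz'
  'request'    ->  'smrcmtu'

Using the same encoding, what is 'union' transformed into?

Two shifts are in play — +8 for a/e/i/o/u, +1 for every other letter.
Applying it to union: u(vowel)+8=c, n(cons)+1=o, i(vowel)+8=q, o(vowel)+8=w, n(cons)+1=o.

coqwo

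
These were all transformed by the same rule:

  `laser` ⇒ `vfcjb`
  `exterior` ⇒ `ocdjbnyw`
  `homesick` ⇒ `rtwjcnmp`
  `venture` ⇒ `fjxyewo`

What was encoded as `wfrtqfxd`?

mahogany

It's a Vigenère-style cipher with numeric key [10,5]: position i shifts by key[i mod 2].
Undoing it on wfrtqfxd: w−10=m, f−5=a, r−10=h, t−5=o, q−10=g, f−5=a, x−10=n, d−5=y.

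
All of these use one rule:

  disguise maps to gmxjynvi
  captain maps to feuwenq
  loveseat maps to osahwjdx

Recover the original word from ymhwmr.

victim

Shifts by position in disguise: pos 0: d→g (+3), pos 1: i→m (+4), pos 2: s→x (+5), pos 3: g→j (+3), pos 4: u→y (+4), pos 5: i→n (+5) — repeating every 3. A repeating key of period 3 is used — shifts +3, +4, +5 over and over.
Undoing it on ymhwmr: y−3=v, m−4=i, h−5=c, w−3=t, m−4=i, r−5=m.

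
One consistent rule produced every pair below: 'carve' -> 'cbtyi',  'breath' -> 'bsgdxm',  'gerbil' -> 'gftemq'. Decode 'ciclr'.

In carve: c→c is +0, a→b is +1, r→t is +2, v→y is +3 — the shift increases by 1 each position. Letter i (0-indexed) is shifted by i+0, so successive shifts are 0, 1, 2, ….
Decoding ciclr: c−0=c, i−1=h, c−2=a, l−3=i, r−4=n.

chain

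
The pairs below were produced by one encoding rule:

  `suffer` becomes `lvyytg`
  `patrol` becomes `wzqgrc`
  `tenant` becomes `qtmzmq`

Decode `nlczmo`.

island

s(18)→l(11) and u(20)→v(21) fit y≡5x+25 (mod 26); the inverse of 5 mod 26 is 21. Each letter's alphabet position (a=0..z=25) is mapped through 5·x+25 mod 26 — an affine cipher.
Undoing it on nlczmo: n(13)→21·(13−25)≡8=i; l(11)→21·(11−25)≡18=s; c(2)→21·(2−25)≡11=l; z(25)→21·(25−25)≡0=a; m(12)→21·(12−25)≡13=n; o(14)→21·(14−25)≡3=d (all mod 26).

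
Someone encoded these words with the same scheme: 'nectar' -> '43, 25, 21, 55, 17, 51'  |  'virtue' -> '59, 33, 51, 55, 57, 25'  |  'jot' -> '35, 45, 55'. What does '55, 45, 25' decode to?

n(#14)→43 and e(#5)→25: differences scale by 2, so n = 2·pos + 15. The formula is n = 2×(alphabet index, a=1) + 15.
Undoing it on 55, 45, 25: 55→(55−15)÷2=20=t, 45→(45−15)÷2=15=o, 25→(25−15)÷2=5=e.

toe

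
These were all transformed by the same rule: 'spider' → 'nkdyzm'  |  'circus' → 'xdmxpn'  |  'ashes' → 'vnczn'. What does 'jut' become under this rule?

epo

Compare letters: s→n is +21, p→k is +21, i→d is +21 — a constant shift. Every letter moves 21 places later in the alphabet, wrapping around z→a.
Applying it to jut: j+21=e, u+21=p, t+21=o.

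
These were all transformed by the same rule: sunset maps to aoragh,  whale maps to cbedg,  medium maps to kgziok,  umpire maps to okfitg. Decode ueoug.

s(18)→a(0) and u(20)→o(14) fit y≡7x+4 (mod 26); the inverse of 7 mod 26 is 15. This is an affine cipher: with a=0,…,z=25, each position x becomes (7x+4) mod 26.
Decoding ueoug: u(20)→15·(20−4)≡6=g; e(4)→15·(4−4)≡0=a; o(14)→15·(14−4)≡20=u; u(20)→15·(20−4)≡6=g; g(6)→15·(6−4)≡4=e (all mod 26).

gauge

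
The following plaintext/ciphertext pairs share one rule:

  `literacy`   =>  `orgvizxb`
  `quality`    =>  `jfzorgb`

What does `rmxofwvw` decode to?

included

Each letter is replaced by its mirror in the alphabet: a↔z, b↔y, c↔x, and so on (the Atbash cipher).
Undoing it on rmxofwvw: r↔i, m↔n, x↔c, o↔l, f↔u, w↔d, v↔e, w↔d.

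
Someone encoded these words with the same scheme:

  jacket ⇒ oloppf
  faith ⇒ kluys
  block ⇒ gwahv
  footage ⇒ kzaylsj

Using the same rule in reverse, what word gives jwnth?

elbow

Shifts by position in jacket: pos 0: j→o (+5), pos 1: a→l (+11), pos 2: c→o (+12), pos 3: k→p (+5), pos 4: e→p (+11), pos 5: t→f (+12) — repeating every 3. It's a Vigenère-style cipher with numeric key [5,11,12]: position i shifts by key[i mod 3].
Reversing it on jwnth: j−5=e, w−11=l, n−12=b, t−5=o, h−11=w.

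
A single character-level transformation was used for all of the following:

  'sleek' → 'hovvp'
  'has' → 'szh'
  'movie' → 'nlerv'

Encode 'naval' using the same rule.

mzezo

Each pair mirrors across the alphabet (s↔h, l↔o, e↔v): positions sum to 25. Each letter is replaced by its mirror in the alphabet: a↔z, b↔y, c↔x, and so on (the Atbash cipher).
On naval: n↔m, a↔z, v↔e, a↔z, l↔o.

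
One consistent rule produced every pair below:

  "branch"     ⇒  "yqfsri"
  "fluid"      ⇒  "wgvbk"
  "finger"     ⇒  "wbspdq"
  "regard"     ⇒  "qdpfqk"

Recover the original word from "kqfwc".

draft

b(1)→y(24) and r(17)→q(16) fit y≡19x+5 (mod 26); the inverse of 19 mod 26 is 11. This is an affine cipher: with a=0,…,z=25, each position x becomes (19x+5) mod 26.
Decoding kqfwc: k(10)→11·(10−5)≡3=d; q(16)→11·(16−5)≡17=r; f(5)→11·(5−5)≡0=a; w(22)→11·(22−5)≡5=f; c(2)→11·(2−5)≡19=t (all mod 26).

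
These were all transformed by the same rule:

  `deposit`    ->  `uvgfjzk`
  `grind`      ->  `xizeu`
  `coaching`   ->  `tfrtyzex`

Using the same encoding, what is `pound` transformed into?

gfleu

Compare letters: d→u is +17, e→v is +17, p→g is +17 — a constant shift. It's a constant shift of +17 (ROT17).
For pound: p+17=g, o+17=f, u+17=l, n+17=e, d+17=u.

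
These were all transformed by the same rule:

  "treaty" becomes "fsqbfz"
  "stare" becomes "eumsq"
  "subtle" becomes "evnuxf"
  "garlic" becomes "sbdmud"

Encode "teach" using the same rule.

ffmdt

Shifts by position in treaty: pos 0: t→f (+12), pos 1: r→s (+1), pos 2: e→q (+12), pos 3: a→b (+1) — repeating every 2. It's a Vigenère-style cipher with numeric key [12,1]: position i shifts by key[i mod 2].
Applying it to teach: t+12=f, e+1=f, a+12=m, c+1=d, h+12=t.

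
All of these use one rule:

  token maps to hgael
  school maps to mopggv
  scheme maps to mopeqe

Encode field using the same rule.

t(19)→h(7) and o(14)→g(6) fit y≡21x+24 (mod 26); the inverse of 21 mod 26 is 5. Treating letters as 0–25, the rule is x ↦ 21x + 24 (mod 26).
For field: f(5)→21·5+24≡25=z; i(8)→21·8+24≡10=k; e(4)→21·4+24≡4=e; l(11)→21·11+24≡21=v; d(3)→21·3+24≡9=j (all mod 26).

zkevj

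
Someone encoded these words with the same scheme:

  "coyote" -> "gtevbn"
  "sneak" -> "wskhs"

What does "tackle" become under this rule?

xfirtn

Letter i (0-indexed) is shifted by i+4, so successive shifts are 4, 5, 6, ….
For tackle: t+4=x, a+5=f, c+6=i, k+7=r, l+8=t, e+9=n.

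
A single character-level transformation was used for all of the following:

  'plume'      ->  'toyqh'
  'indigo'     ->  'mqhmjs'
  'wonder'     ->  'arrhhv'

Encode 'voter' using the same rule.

zrxiu

Shifts by position in plume: pos 0: p→t (+4), pos 1: l→o (+3), pos 2: u→y (+4), pos 3: m→q (+4), pos 4: e→h (+3) — repeating every 3. A repeating key of period 3 is used — shifts +4, +3, +4 over and over.
On voter: v+4=z, o+3=r, t+4=x, e+4=i, r+3=u.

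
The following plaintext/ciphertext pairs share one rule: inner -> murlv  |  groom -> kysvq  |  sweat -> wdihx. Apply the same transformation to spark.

wweyo

Shifts by position in inner: pos 0: i→m (+4), pos 1: n→u (+7), pos 2: n→r (+4), pos 3: e→l (+7) — repeating every 2. The shifts repeat in a cycle of length 2: positions 0,1,… shift by +4, +7, then the pattern repeats.
On spark: s+4=w, p+7=w, a+4=e, r+7=y, k+4=o.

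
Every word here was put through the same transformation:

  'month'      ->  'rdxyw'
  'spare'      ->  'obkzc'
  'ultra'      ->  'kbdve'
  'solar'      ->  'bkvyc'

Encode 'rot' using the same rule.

The output letters match the input read backwards, each shifted +10: month reversed is htnom. Two steps: reverse the string, then apply a Caesar shift of +10.
Applying it to rot: reverse → tor; then shift: t+10=d, o+10=y, r+10=b.

dyb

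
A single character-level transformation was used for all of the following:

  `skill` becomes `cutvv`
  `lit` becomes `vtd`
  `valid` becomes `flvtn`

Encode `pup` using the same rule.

The shift depends on letter class: consonant s→c is +10, but vowel i→t is +11. The rule splits by letter class: vowels +11, consonants +10.
For pup: p(cons)+10=z, u(vowel)+11=f, p(cons)+10=z.

zfz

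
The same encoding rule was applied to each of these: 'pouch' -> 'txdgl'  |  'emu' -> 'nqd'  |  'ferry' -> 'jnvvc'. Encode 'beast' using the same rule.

fnjwx

The shift depends on letter class: consonant p→t is +4, but vowel o→x is +9. The rule splits by letter class: vowels +9, consonants +4.
For beast: b(cons)+4=f, e(vowel)+9=n, a(vowel)+9=j, s(cons)+4=w, t(cons)+4=x.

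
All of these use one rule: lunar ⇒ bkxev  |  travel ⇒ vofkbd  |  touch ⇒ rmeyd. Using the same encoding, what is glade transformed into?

The output letters match the input read backwards, each shifted +10: lunar reversed is ranul. Read the word backwards and shift each letter +10.
Applying it to glade: reverse → edalg; then shift: e+10=o, d+10=n, a+10=k, l+10=v, g+10=q.

onkvq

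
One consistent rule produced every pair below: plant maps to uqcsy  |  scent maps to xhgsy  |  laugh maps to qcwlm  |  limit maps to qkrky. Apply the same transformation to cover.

hqagw

Vowels shift forward by 2 and consonants shift forward by 5.
On cover: c(cons)+5=h, o(vowel)+2=q, v(cons)+5=a, e(vowel)+2=g, r(cons)+5=w.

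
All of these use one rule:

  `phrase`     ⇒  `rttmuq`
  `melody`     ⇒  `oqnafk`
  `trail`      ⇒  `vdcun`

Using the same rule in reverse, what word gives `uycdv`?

Shifts by position in phrase: pos 0: p→r (+2), pos 1: h→t (+12), pos 2: r→t (+2), pos 3: a→m (+12) — repeating every 2. A repeating key of period 2 is used — shifts +2, +12 over and over.
Undoing it on uycdv: u−2=s, y−12=m, c−2=a, d−12=r, v−2=t.

smart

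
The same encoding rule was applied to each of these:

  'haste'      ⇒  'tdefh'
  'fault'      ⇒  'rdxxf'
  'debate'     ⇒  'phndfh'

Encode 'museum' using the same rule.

yxehxy

Two shifts are in play — +3 for a/e/i/o/u, +12 for every other letter.
Applying it to museum: m(cons)+12=y, u(vowel)+3=x, s(cons)+12=e, e(vowel)+3=h, u(vowel)+3=x, m(cons)+12=y.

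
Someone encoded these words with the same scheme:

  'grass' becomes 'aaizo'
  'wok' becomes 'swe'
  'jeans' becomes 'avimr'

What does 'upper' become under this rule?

zmxxc

The output letters match the input read backwards, each shifted +8: grass reversed is ssarg. The word is reversed, then every letter is shifted forward by 8.
On upper: reverse → reppu; then shift: r+8=z, e+8=m, p+8=x, p+8=x, u+8=c.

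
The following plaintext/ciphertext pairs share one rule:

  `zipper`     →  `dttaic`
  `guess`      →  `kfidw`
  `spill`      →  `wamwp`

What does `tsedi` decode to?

Shifts by position in zipper: pos 0: z→d (+4), pos 1: i→t (+11), pos 2: p→t (+4), pos 3: p→a (+11) — repeating every 2. The shifts repeat in a cycle of length 2: positions 0,1,… shift by +4, +11, then the pattern repeats.
Undoing it on tsedi: t−4=p, s−11=h, e−4=a, d−11=s, i−4=e.

phase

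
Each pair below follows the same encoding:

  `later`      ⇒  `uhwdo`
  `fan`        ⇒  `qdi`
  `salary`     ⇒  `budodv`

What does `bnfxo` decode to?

lucky

The output letters match the input read backwards, each shifted +3: later reversed is retal. Two steps: reverse the string, then apply a Caesar shift of +3.
Decoding bnfxo: shift back: b−3=y, n−3=k, f−3=c, x−3=u, o−3=l → ykcul; then reverse → lucky.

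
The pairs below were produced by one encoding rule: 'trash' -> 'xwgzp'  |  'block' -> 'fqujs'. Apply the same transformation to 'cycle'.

gdism

Each letter shifts forward by (position + 4), i.e. 4, 5, 6, … — the shift grows by one for each successive letter.
Applying it to cycle: c+4=g, y+5=d, c+6=i, l+7=s, e+8=m.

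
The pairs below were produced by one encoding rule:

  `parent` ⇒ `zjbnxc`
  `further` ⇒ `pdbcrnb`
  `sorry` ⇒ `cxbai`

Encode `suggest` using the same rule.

cdqpobd

It's a Vigenère-style cipher with numeric key [10,9]: position i shifts by key[i mod 2].
For suggest: s+10=c, u+9=d, g+10=q, g+9=p, e+10=o, s+9=b, t+10=d.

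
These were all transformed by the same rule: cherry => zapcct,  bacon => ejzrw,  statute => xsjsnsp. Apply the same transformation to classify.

c(2)→z(25) and h(7)→a(0) fit y≡21x+9 (mod 26); the inverse of 21 mod 26 is 5. Each letter's alphabet position (a=0..z=25) is mapped through 21·x+9 mod 26 — an affine cipher.
For classify: c(2)→21·2+9≡25=z; l(11)→21·11+9≡6=g; a(0)→21·0+9≡9=j; s(18)→21·18+9≡23=x; s(18)→21·18+9≡23=x; i(8)→21·8+9≡21=v; f(5)→21·5+9≡10=k; y(24)→21·24+9≡19=t (all mod 26).

zgjxxvkt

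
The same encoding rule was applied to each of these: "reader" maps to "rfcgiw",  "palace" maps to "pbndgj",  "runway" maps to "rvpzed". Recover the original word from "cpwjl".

In reader: r→r is +0, e→f is +1, a→c is +2, d→g is +3 — the shift increases by 1 each position. Letter i (0-indexed) is shifted by i+0, so successive shifts are 0, 1, 2, ….
Decoding cpwjl: c−0=c, p−1=o, w−2=u, j−3=g, l−4=h.

cough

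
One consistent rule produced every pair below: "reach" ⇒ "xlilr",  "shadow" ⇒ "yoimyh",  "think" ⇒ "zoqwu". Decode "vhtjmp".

Letter i (0-indexed) is shifted by i+6, so successive shifts are 6, 7, 8, ….
Undoing it on vhtjmp: v−6=p, h−7=a, t−8=l, j−9=a, m−10=c, p−11=e.

palace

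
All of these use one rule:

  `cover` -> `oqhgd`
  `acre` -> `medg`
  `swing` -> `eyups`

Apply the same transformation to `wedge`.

igpiq

Shifts by position in cover: pos 0: c→o (+12), pos 1: o→q (+2), pos 2: v→h (+12), pos 3: e→g (+2) — repeating every 2. A repeating key of period 2 is used — shifts +12, +2 over and over.
For wedge: w+12=i, e+2=g, d+12=p, g+2=i, e+12=q.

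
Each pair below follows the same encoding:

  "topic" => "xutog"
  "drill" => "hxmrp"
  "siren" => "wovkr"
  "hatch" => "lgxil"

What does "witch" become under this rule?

aoxil

Shifts by position in topic: pos 0: t→x (+4), pos 1: o→u (+6), pos 2: p→t (+4), pos 3: i→o (+6) — repeating every 2. A repeating key of period 2 is used — shifts +4, +6 over and over.
Applying it to witch: w+4=a, i+6=o, t+4=x, c+6=i, h+4=l.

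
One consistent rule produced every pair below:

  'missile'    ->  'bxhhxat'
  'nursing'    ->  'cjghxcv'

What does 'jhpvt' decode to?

Compare letters: m→b is +15, i→x is +15, s→h is +15 — a constant shift. This is a Caesar cipher with shift 15.
Undoing it on jhpvt: j−15=u, h−15=s, p−15=a, v−15=g, t−15=e.

usage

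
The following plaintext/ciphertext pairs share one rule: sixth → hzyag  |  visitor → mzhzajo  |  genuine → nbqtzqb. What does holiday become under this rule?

Treating letters as 0–25, the rule is x ↦ 19x + 3 (mod 26).
On holiday: h(7)→19·7+3≡6=g; o(14)→19·14+3≡9=j; l(11)→19·11+3≡4=e; i(8)→19·8+3≡25=z; d(3)→19·3+3≡8=i; a(0)→19·0+3≡3=d; y(24)→19·24+3≡17=r (all mod 26).

gjezidr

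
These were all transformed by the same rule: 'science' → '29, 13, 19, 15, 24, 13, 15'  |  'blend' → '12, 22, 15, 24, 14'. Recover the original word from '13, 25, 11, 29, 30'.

The number is (letter's place in the alphabet, a=1) + 10.
Undoing it on 13, 25, 11, 29, 30: 13→(13−10)÷1=3=c, 25→(25−10)÷1=15=o, 11→(11−10)÷1=1=a, 29→(29−10)÷1=19=s, 30→(30−10)÷1=20=t.

coast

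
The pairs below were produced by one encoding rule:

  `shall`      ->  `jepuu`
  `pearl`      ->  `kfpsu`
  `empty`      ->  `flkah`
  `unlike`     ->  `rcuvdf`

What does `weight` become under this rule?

zfvnea

s(18)→j(9) and h(7)→e(4) fit y≡17x+15 (mod 26); the inverse of 17 mod 26 is 23. Each letter's alphabet position (a=0..z=25) is mapped through 17·x+15 mod 26 — an affine cipher.
Applying it to weight: w(22)→17·22+15≡25=z; e(4)→17·4+15≡5=f; i(8)→17·8+15≡21=v; g(6)→17·6+15≡13=n; h(7)→17·7+15≡4=e; t(19)→17·19+15≡0=a (all mod 26).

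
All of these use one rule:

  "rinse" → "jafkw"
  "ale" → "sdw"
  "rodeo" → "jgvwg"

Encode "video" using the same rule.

Compare letters: r→j is +18, i→a is +18, n→f is +18 — a constant shift. This is a Caesar cipher with shift 18.
Applying it to video: v+18=n, i+18=a, d+18=v, e+18=w, o+18=g.

navwg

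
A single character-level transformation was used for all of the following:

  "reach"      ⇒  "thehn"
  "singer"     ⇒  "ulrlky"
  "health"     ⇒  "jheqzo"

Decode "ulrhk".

since

In reach: r→t is +2, e→h is +3, a→e is +4, c→h is +5 — the shift increases by 1 each position. Letter i (0-indexed) is shifted by i+2, so successive shifts are 2, 3, 4, ….
Decoding ulrhk: u−2=s, l−3=i, r−4=n, h−5=c, k−6=e.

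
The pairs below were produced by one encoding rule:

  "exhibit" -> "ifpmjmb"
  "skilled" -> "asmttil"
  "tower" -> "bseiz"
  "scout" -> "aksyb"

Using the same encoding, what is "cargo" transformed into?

Vowels shift forward by 4 and consonants shift forward by 8.
For cargo: c(cons)+8=k, a(vowel)+4=e, r(cons)+8=z, g(cons)+8=o, o(vowel)+4=s.

kezos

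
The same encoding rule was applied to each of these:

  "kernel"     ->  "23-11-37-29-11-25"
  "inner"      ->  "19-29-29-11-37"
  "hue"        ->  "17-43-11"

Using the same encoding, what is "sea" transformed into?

39-11-3

k(#11)→23 and e(#5)→11: differences scale by 2, so n = 2·pos + 1. Each letter becomes 2×(its alphabet position, a=1..z=26) + 1.
Applying it to sea: s=19→39, e=5→11, a=1→3.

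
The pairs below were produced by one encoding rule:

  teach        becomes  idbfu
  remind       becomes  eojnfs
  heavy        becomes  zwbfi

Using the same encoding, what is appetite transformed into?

The output letters match the input read backwards, each shifted +1: teach reversed is hcaet. Two steps: reverse the string, then apply a Caesar shift of +1.
Applying it to appetite: reverse → etiteppa; then shift: e+1=f, t+1=u, i+1=j, t+1=u, e+1=f, p+1=q, p+1=q, a+1=b.

fujufqqb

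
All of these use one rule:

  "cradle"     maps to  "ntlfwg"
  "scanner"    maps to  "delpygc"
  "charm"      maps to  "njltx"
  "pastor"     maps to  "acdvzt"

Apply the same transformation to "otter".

Shifts by position in cradle: pos 0: c→n (+11), pos 1: r→t (+2), pos 2: a→l (+11), pos 3: d→f (+2) — repeating every 2. The shifts repeat in a cycle of length 2: positions 0,1,… shift by +11, +2, then the pattern repeats.
Applying it to otter: o+11=z, t+2=v, t+11=e, e+2=g, r+11=c.

zvegc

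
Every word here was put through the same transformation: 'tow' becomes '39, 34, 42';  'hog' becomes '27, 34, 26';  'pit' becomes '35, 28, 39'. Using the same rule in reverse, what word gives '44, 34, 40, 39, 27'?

t is letter #20 and maps to 39: an offset of 19. Letters become their 1-based position plus 19 (so a→20, b→21, …).
Undoing it on 44, 34, 40, 39, 27: 44→(44−19)÷1=25=y, 34→(34−19)÷1=15=o, 40→(40−19)÷1=21=u, 39→(39−19)÷1=20=t, 27→(27−19)÷1=8=h.

youth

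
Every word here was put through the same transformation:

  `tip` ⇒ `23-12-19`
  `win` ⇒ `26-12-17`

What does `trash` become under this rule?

The number is (letter's place in the alphabet, a=1) + 3.
On trash: t=20→23, r=18→21, a=1→4, s=19→22, h=8→11.

23-21-4-22-11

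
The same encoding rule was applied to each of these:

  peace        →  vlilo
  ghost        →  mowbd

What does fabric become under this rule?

Letter i (0-indexed) is shifted by i+6, so successive shifts are 6, 7, 8, ….
For fabric: f+6=l, a+7=h, b+8=j, r+9=a, i+10=s, c+11=n.

lhjasn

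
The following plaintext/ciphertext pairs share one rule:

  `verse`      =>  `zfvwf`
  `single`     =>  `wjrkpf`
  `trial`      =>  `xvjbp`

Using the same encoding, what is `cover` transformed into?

gpzfv

The shift depends on letter class: consonant v→z is +4, but vowel e→f is +1. The rule splits by letter class: vowels +1, consonants +4.
For cover: c(cons)+4=g, o(vowel)+1=p, v(cons)+4=z, e(vowel)+1=f, r(cons)+4=v.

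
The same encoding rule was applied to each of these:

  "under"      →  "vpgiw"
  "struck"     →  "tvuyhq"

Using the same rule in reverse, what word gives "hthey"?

Each letter shifts forward by (position + 1), i.e. 1, 2, 3, … — the shift grows by one for each successive letter.
Undoing it on hthey: h−1=g, t−2=r, h−3=e, e−4=a, y−5=t.

great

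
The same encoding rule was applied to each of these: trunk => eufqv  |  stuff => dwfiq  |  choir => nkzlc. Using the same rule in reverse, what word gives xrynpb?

It's a Vigenère-style cipher with numeric key [11,3]: position i shifts by key[i mod 2].
Reversing it on xrynpb: x−11=m, r−3=o, y−11=n, n−3=k, p−11=e, b−3=y.

monkey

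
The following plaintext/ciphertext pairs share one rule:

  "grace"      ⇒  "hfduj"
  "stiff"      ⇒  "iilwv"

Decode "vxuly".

The output letters match the input read backwards, each shifted +3: grace reversed is ecarg. Read the word backwards and shift each letter +3.
Reversing it on vxuly: shift back: v−3=s, x−3=u, u−3=r, l−3=i, y−3=v → suriv; then reverse → virus.

virus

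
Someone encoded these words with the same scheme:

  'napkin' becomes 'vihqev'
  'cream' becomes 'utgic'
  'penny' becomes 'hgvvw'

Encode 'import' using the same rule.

n(13)→v(21) and a(0)→i(8) fit y≡19x+8 (mod 26); the inverse of 19 mod 26 is 11. Each letter's alphabet position (a=0..z=25) is mapped through 19·x+8 mod 26 — an affine cipher.
Applying it to import: i(8)→19·8+8≡4=e; m(12)→19·12+8≡2=c; p(15)→19·15+8≡7=h; o(14)→19·14+8≡14=o; r(17)→19·17+8≡19=t; t(19)→19·19+8≡5=f (all mod 26).

echotf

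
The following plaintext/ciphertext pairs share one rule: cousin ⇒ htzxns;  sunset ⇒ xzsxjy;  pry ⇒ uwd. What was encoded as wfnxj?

raise

Compare letters: c→h is +5, o→t is +5, u→z is +5 — a constant shift. It's a constant shift of +5 (ROT5).
Reversing it on wfnxj: w−5=r, f−5=a, n−5=i, x−5=s, j−5=e.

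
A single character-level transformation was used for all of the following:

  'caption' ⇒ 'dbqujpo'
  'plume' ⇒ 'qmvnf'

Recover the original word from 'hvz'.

Compare letters: c→d is +1, a→b is +1, p→q is +1 — a constant shift. This is a Caesar cipher with shift 1.
Decoding hvz: h−1=g, v−1=u, z−1=y.

guy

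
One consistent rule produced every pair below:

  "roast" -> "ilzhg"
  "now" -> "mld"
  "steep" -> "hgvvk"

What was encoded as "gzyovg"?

tablet

This is the alphabet-reversal cipher (Atbash): a becomes z, b becomes y, etc.
Decoding gzyovg: g↔t, z↔a, y↔b, o↔l, v↔e, g↔t.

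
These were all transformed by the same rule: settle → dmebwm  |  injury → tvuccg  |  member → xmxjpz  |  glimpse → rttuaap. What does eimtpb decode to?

Shifts by position in settle: pos 0: s→d (+11), pos 1: e→m (+8), pos 2: t→e (+11), pos 3: t→b (+8) — repeating every 2. It's a Vigenère-style cipher with numeric key [11,8]: position i shifts by key[i mod 2].
Decoding eimtpb: e−11=t, i−8=a, m−11=b, t−8=l, p−11=e, b−8=t.

tablet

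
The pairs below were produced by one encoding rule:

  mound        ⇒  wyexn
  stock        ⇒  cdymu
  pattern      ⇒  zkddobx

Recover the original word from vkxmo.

Compare letters: m→w is +10, o→y is +10, u→e is +10 — a constant shift. This is a Caesar cipher with shift 10.
Undoing it on vkxmo: v−10=l, k−10=a, x−10=n, m−10=c, o−10=e.

lance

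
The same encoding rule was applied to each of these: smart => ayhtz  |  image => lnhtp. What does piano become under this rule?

The output letters match the input read backwards, each shifted +7: smart reversed is trams. Two steps: reverse the string, then apply a Caesar shift of +7.
On piano: reverse → onaip; then shift: o+7=v, n+7=u, a+7=h, i+7=p, p+7=w.

vuhpw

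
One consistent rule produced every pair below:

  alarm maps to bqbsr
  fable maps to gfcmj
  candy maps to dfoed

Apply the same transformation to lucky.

Shifts by position in alarm: pos 0: a→b (+1), pos 1: l→q (+5), pos 2: a→b (+1), pos 3: r→s (+1), pos 4: m→r (+5) — repeating every 3. A repeating key of period 3 is used — shifts +1, +5, +1 over and over.
For lucky: l+1=m, u+5=z, c+1=d, k+1=l, y+5=d.

mzdld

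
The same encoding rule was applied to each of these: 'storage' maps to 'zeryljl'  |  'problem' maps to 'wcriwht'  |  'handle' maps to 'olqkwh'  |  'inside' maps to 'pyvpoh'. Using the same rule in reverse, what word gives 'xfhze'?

It's a Vigenère-style cipher with numeric key [7,11,3]: position i shifts by key[i mod 3].
Reversing it on xfhze: x−7=q, f−11=u, h−3=e, z−7=s, e−11=t.

quest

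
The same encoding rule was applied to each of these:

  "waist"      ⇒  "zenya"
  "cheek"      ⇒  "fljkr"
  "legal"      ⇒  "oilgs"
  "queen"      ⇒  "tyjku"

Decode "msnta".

In waist: w→z is +3, a→e is +4, i→n is +5, s→y is +6 — the shift increases by 1 each position. Each letter shifts forward by (position + 3), i.e. 3, 4, 5, … — the shift grows by one for each successive letter.
Undoing it on msnta: m−3=j, s−4=o, n−5=i, t−6=n, a−7=t.

joint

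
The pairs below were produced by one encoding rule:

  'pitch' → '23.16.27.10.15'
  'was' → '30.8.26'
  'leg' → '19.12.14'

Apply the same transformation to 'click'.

p is letter #16 and maps to 23: an offset of 7. Each letter is replaced by its alphabet position (a=1..z=26) + 7.
Applying it to click: c=3→10, l=12→19, i=9→16, c=3→10, k=11→18.

10.19.16.10.18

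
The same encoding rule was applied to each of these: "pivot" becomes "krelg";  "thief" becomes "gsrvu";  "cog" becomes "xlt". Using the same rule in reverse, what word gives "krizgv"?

Each pair mirrors across the alphabet (p↔k, i↔r, v↔e): positions sum to 25. This is the alphabet-reversal cipher (Atbash): a becomes z, b becomes y, etc.
Decoding krizgv: k↔p, r↔i, i↔r, z↔a, g↔t, v↔e.

pirate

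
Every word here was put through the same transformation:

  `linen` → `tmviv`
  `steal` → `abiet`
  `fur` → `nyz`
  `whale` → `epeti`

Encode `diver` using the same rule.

The shift depends on letter class: consonant l→t is +8, but vowel i→m is +4. Vowels shift forward by 4 and consonants shift forward by 8.
For diver: d(cons)+8=l, i(vowel)+4=m, v(cons)+8=d, e(vowel)+4=i, r(cons)+8=z.

lmdiz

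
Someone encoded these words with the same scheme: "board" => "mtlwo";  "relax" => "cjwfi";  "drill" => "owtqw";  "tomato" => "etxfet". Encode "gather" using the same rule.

rfempw

Shifts by position in board: pos 0: b→m (+11), pos 1: o→t (+5), pos 2: a→l (+11), pos 3: r→w (+5) — repeating every 2. The shifts repeat in a cycle of length 2: positions 0,1,… shift by +11, +5, then the pattern repeats.
Applying it to gather: g+11=r, a+5=f, t+11=e, h+5=m, e+11=p, r+5=w.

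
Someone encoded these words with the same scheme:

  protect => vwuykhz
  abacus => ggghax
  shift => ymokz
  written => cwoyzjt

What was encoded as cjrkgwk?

Shifts by position in protect: pos 0: p→v (+6), pos 1: r→w (+5), pos 2: o→u (+6), pos 3: t→y (+5) — repeating every 2. The shifts repeat in a cycle of length 2: positions 0,1,… shift by +6, +5, then the pattern repeats.
Decoding cjrkgwk: c−6=w, j−5=e, r−6=l, k−5=f, g−6=a, w−5=r, k−6=e.

welfare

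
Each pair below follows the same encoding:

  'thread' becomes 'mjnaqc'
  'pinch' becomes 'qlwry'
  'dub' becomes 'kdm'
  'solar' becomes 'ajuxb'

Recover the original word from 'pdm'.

dug

The output letters match the input read backwards, each shifted +9: thread reversed is daerht. The word is reversed, then every letter is shifted forward by 9.
Undoing it on pdm: shift back: p−9=g, d−9=u, m−9=d → gud; then reverse → dug.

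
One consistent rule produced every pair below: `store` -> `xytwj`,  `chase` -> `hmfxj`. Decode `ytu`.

This is a Caesar cipher with shift 5.
Reversing it on ytu: y−5=t, t−5=o, u−5=p.

top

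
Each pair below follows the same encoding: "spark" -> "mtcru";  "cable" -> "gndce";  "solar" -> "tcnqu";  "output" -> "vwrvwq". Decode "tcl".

jar

The output letters match the input read backwards, each shifted +2: spark reversed is kraps. Two steps: reverse the string, then apply a Caesar shift of +2.
Decoding tcl: shift back: t−2=r, c−2=a, l−2=j → raj; then reverse → jar.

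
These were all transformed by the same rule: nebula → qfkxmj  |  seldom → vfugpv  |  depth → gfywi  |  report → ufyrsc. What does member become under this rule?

Shifts by position in nebula: pos 0: n→q (+3), pos 1: e→f (+1), pos 2: b→k (+9), pos 3: u→x (+3), pos 4: l→m (+1), pos 5: a→j (+9) — repeating every 3. A repeating key of period 3 is used — shifts +3, +1, +9 over and over.
For member: m+3=p, e+1=f, m+9=v, b+3=e, e+1=f, r+9=a.

pfvefa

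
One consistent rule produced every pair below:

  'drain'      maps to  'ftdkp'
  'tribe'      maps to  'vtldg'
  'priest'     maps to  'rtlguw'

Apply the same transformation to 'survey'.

uwuxgb

Shifts by position in drain: pos 0: d→f (+2), pos 1: r→t (+2), pos 2: a→d (+3), pos 3: i→k (+2), pos 4: n→p (+2) — repeating every 3. The shifts repeat in a cycle of length 3: positions 0,1,… shift by +2, +2, +3, then the pattern repeats.
On survey: s+2=u, u+2=w, r+3=u, v+2=x, e+2=g, y+3=b.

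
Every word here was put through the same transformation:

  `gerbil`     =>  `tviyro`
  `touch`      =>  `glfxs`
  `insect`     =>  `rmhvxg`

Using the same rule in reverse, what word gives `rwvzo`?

ideal

Each pair mirrors across the alphabet (g↔t, e↔v, r↔i): positions sum to 25. Letters are reflected about the middle of the alphabet (position → 25−position): Atbash.
Reversing it on rwvzo: r↔i, w↔d, v↔e, z↔a, o↔l.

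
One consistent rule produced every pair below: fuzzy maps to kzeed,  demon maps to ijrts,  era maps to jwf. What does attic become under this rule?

fyynh

Compare letters: f→k is +5, u→z is +5, z→e is +5 — a constant shift. This is a Caesar cipher with shift 5.
On attic: a+5=f, t+5=y, t+5=y, i+5=n, c+5=h.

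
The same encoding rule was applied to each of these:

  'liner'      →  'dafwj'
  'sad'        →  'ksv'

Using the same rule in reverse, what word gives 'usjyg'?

Compare letters: l→d is +18, i→a is +18, n→f is +18 — a constant shift. This is a Caesar cipher with shift 18.
Undoing it on usjyg: u−18=c, s−18=a, j−18=r, y−18=g, g−18=o.

cargo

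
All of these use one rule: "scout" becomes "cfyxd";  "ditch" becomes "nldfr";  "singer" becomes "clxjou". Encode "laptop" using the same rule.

Shifts by position in scout: pos 0: s→c (+10), pos 1: c→f (+3), pos 2: o→y (+10), pos 3: u→x (+3) — repeating every 2. It's a Vigenère-style cipher with numeric key [10,3]: position i shifts by key[i mod 2].
On laptop: l+10=v, a+3=d, p+10=z, t+3=w, o+10=y, p+3=s.

vdzwys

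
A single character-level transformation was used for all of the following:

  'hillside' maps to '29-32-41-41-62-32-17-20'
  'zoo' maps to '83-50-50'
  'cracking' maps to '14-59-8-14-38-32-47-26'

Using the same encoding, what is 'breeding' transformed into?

h(#8)→29 and i(#9)→32: differences scale by 3, so n = 3·pos + 5. The formula is n = 3×(alphabet index, a=1) + 5.
On breeding: b=2→11, r=18→59, e=5→20, e=5→20, d=4→17, i=9→32, n=14→47, g=7→26.

11-59-20-20-17-32-47-26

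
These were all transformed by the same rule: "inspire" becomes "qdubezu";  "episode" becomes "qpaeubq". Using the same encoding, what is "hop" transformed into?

bat

The output letters match the input read backwards, each shifted +12: inspire reversed is eripsni. Read the word backwards and shift each letter +12.
For hop: reverse → poh; then shift: p+12=b, o+12=a, h+12=t.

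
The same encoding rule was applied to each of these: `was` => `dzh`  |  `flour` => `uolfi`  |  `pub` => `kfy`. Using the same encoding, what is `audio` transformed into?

This is the alphabet-reversal cipher (Atbash): a becomes z, b becomes y, etc.
For audio: a↔z, u↔f, d↔w, i↔r, o↔l.

zfwrl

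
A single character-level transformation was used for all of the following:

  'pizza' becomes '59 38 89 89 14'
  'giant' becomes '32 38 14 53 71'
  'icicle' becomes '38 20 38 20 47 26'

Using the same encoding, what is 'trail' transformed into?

p(#16)→59 and i(#9)→38: differences scale by 3, so n = 3·pos + 11. The formula is n = 3×(alphabet index, a=1) + 11.
For trail: t=20→71, r=18→65, a=1→14, i=9→38, l=12→47.

71 65 14 38 47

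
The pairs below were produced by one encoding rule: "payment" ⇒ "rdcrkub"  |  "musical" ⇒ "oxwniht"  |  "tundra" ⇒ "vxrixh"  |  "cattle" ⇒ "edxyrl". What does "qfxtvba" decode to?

octopus

Letter i (0-indexed) is shifted by i+2, so successive shifts are 2, 3, 4, ….
Decoding qfxtvba: q−2=o, f−3=c, x−4=t, t−5=o, v−6=p, b−7=u, a−8=s.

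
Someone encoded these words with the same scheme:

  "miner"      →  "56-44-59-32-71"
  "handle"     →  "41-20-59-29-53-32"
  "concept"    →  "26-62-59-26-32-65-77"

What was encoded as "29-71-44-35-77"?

Each letter becomes 3×(its alphabet position, a=1..z=26) + 17.
Reversing it on 29-71-44-35-77: 29→(29−17)÷3=4=d, 71→(71−17)÷3=18=r, 44→(44−17)÷3=9=i, 35→(35−17)÷3=6=f, 77→(77−17)÷3=20=t.

drift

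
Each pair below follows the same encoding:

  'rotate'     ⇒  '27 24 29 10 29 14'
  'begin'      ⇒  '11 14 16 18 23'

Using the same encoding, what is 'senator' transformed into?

Letters become their 1-based position plus 9 (so a→10, b→11, …).
Applying it to senator: s=19→28, e=5→14, n=14→23, a=1→10, t=20→29, o=15→24, r=18→27.

28 14 23 10 29 24 27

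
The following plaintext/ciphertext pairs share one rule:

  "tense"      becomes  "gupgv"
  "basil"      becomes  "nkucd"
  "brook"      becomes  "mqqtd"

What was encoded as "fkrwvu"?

The output letters match the input read backwards, each shifted +2: tense reversed is esnet. The word is reversed, then every letter is shifted forward by 2.
Reversing it on fkrwvu: shift back: f−2=d, k−2=i, r−2=p, w−2=u, v−2=t, u−2=s → diputs; then reverse → stupid.

stupid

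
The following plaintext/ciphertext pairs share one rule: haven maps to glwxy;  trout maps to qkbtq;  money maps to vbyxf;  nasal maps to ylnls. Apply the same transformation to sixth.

Treating letters as 0–25, the rule is x ↦ 3x + 11 (mod 26).
Applying it to sixth: s(18)→3·18+11≡13=n; i(8)→3·8+11≡9=j; x(23)→3·23+11≡2=c; t(19)→3·19+11≡16=q; h(7)→3·7+11≡6=g (all mod 26).

njcqg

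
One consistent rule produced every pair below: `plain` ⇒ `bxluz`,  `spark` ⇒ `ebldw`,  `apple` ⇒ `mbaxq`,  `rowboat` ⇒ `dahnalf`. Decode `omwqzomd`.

calendar

Shifts by position in plain: pos 0: p→b (+12), pos 1: l→x (+12), pos 2: a→l (+11), pos 3: i→u (+12), pos 4: n→z (+12) — repeating every 3. The shifts repeat in a cycle of length 3: positions 0,1,… shift by +12, +12, +11, then the pattern repeats.
Reversing it on omwqzomd: o−12=c, m−12=a, w−11=l, q−12=e, z−12=n, o−11=d, m−12=a, d−12=r.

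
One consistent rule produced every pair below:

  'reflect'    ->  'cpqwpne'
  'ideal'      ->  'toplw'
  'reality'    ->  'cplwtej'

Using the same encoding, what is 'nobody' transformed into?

Compare letters: r→c is +11, e→p is +11, f→q is +11 — a constant shift. It's a constant shift of +11 (ROT11).
For nobody: n+11=y, o+11=z, b+11=m, o+11=z, d+11=o, y+11=j.

yzmzoj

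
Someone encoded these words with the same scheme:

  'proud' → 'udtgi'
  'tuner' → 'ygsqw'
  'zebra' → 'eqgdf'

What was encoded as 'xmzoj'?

Shifts by position in proud: pos 0: p→u (+5), pos 1: r→d (+12), pos 2: o→t (+5), pos 3: u→g (+12) — repeating every 2. A repeating key of period 2 is used — shifts +5, +12 over and over.
Decoding xmzoj: x−5=s, m−12=a, z−5=u, o−12=c, j−5=e.

sauce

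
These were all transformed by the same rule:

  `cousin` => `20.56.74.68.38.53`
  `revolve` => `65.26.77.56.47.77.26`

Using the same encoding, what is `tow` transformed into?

c(#3)→20 and o(#15)→56: differences scale by 3, so n = 3·pos + 11. Each letter becomes 3×(its alphabet position, a=1..z=26) + 11.
For tow: t=20→71, o=15→56, w=23→80.

71.56.80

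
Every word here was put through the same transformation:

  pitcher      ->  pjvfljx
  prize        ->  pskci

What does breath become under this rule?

In pitcher: p→p is +0, i→j is +1, t→v is +2, c→f is +3 — the shift increases by 1 each position. Letter i (0-indexed) is shifted by i+0, so successive shifts are 0, 1, 2, ….
For breath: b+0=b, r+1=s, e+2=g, a+3=d, t+4=x, h+5=m.

bsgdxm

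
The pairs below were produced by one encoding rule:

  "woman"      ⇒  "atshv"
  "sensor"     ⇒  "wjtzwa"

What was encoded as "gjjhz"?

cedar

In woman: w→a is +4, o→t is +5, m→s is +6, a→h is +7 — the shift increases by 1 each position. Each letter shifts forward by (position + 4), i.e. 4, 5, 6, … — the shift grows by one for each successive letter.
Undoing it on gjjhz: g−4=c, j−5=e, j−6=d, h−7=a, z−8=r.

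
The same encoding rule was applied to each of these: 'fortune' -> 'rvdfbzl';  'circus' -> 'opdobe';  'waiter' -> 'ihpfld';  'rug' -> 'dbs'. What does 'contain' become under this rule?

ovzfhpz

Vowels shift forward by 7 and consonants shift forward by 12.
On contain: c(cons)+12=o, o(vowel)+7=v, n(cons)+12=z, t(cons)+12=f, a(vowel)+7=h, i(vowel)+7=p, n(cons)+12=z.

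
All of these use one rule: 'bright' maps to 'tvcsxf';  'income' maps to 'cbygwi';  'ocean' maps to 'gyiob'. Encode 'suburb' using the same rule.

Each letter's alphabet position (a=0..z=25) is mapped through 5·x+14 mod 26 — an affine cipher.
Applying it to suburb: s(18)→5·18+14≡0=a; u(20)→5·20+14≡10=k; b(1)→5·1+14≡19=t; u(20)→5·20+14≡10=k; r(17)→5·17+14≡21=v; b(1)→5·1+14≡19=t (all mod 26).

aktkvt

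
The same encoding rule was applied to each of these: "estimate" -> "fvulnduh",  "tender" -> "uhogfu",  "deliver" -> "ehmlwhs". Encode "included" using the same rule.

jqdovgfg

Shifts by position in estimate: pos 0: e→f (+1), pos 1: s→v (+3), pos 2: t→u (+1), pos 3: i→l (+3) — repeating every 2. A repeating key of period 2 is used — shifts +1, +3 over and over.
For included: i+1=j, n+3=q, c+1=d, l+3=o, u+1=v, d+3=g, e+1=f, d+3=g.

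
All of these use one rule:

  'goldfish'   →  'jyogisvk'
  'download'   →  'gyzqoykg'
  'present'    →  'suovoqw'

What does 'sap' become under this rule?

The shift depends on letter class: consonant g→j is +3, but vowel o→y is +10. Two shifts are in play — +10 for a/e/i/o/u, +3 for every other letter.
On sap: s(cons)+3=v, a(vowel)+10=k, p(cons)+3=s.

vks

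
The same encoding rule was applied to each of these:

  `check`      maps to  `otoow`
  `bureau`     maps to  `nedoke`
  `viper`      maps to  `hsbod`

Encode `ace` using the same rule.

koo

The shift depends on letter class: consonant c→o is +12, but vowel e→o is +10. The rule splits by letter class: vowels +10, consonants +12.
For ace: a(vowel)+10=k, c(cons)+12=o, e(vowel)+10=o.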